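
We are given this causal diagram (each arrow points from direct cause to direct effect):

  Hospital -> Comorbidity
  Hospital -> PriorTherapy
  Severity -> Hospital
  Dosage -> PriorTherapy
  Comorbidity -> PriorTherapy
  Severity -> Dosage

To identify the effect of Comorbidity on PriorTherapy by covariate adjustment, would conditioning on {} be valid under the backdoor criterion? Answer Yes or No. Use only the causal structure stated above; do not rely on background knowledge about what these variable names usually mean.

Backdoor paths from Comorbidity to PriorTherapy (paths whose first edge points into Comorbidity):
  P1: Comorbidity <- Hospital <- Severity -> Dosage -> PriorTherapy
  P2: Comorbidity <- Hospital -> PriorTherapy
Condition 1 (no descendant of Comorbidity in the set): holds — descendants of Comorbidity are {PriorTherapy}; none are in {}.
Condition 2 (every backdoor path blocked by {}):
  P1: open — no interior node is in the conditioning set.
  P2: open — no interior node is in the conditioning set.
{} does not satisfy the backdoor criterion.

No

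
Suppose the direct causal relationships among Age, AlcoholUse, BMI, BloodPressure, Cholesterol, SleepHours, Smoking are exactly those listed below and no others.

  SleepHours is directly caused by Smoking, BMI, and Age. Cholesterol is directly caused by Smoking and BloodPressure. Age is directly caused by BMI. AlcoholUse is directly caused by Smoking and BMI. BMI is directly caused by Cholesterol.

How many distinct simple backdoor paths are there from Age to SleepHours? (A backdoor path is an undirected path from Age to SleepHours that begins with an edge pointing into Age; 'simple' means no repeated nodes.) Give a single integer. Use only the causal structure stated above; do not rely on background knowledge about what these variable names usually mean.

3

A backdoor path from Age to SleepHours is any simple undirected path whose first edge points into Age (i.e. leaves Age via a parent).
Parents of Age: {BMI}.
Enumerating:
  P1: Age <- BMI <- Cholesterol <- Smoking -> SleepHours
  P2: Age <- BMI -> AlcoholUse <- Smoking -> SleepHours
  P3: Age <- BMI -> SleepHours
That exhausts the simple backdoor paths. Count: 3.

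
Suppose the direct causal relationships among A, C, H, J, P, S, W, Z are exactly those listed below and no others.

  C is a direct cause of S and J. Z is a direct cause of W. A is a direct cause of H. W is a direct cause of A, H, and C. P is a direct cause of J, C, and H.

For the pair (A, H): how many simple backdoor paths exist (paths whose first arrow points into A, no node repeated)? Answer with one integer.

3

A backdoor path from A to H is any simple undirected path whose first edge points into A (i.e. leaves A via a parent).
Parents of A: {W}.
Enumerating:
  P1: A <- W -> C <- P -> H
  P2: A <- W -> C -> J <- P -> H
  P3: A <- W -> H
That exhausts the simple backdoor paths. Count: 3.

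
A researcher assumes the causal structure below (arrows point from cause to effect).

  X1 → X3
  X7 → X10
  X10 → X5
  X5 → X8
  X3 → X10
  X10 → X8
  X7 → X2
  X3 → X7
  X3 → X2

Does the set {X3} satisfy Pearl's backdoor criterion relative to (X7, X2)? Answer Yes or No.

Backdoor paths from X7 to X2 (paths whose first edge points into X7):
  P1: X7 <- X3 -> X2
Condition 1 (no descendant of X7 in the set): holds — descendants of X7 are {X10, X2, X5, X8}; none are in {X3}.
Condition 2 (every backdoor path blocked by {X3}):
  P1: blocked at fork node X3 ∈ conditioning set.
{X3} satisfies the backdoor criterion.

Yes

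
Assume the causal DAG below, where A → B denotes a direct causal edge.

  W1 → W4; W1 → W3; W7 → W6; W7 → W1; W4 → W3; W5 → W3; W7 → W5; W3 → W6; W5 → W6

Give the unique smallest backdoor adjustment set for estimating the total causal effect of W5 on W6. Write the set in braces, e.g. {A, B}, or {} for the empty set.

{W7}

Variables eligible for adjustment (non-descendants of W5, excluding W5 and W6): {W1, W4, W7}.
Backdoor paths from W5 to W6:
  P1: W5 <- W7 -> W1 -> W4 -> W3 -> W6
  P2: W5 <- W7 -> W1 -> W3 -> W6
  P3: W5 <- W7 -> W6
The empty set is not sufficient: P1 (W5 <- W7 -> W1 -> W4 -> W3 -> W6) has no collider blocking it and no conditioned non-collider, so it is open.
Try {W7}:
  P1: blocked at fork node W7 ∈ conditioning set.
  P2: blocked at fork node W7 ∈ conditioning set.
  P3: blocked at fork node W7 ∈ conditioning set.
{W7} contains no descendant of W5 and blocks every backdoor path.
No other singleton works — e.g. {W1} leaves P3 open — so {W7} is the unique smallest valid adjustment set.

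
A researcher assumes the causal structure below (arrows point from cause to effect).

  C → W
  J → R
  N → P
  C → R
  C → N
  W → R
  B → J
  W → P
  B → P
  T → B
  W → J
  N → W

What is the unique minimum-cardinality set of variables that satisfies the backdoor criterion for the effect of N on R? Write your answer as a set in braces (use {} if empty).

Variables eligible for adjustment (non-descendants of N, excluding N and R): {B, C, T}.
Backdoor paths from N to R:
  P1: N <- C -> W -> J -> R
  P2: N <- C -> W -> R
  P3: N <- C -> W -> P <- B -> J -> R
  P4: N <- C -> R
The empty set is not sufficient: P1 (N <- C -> W -> J -> R) has no collider blocking it and no conditioned non-collider, so it is open.
Try {C}:
  P1: blocked at fork node C ∈ conditioning set.
  P2: blocked at fork node C ∈ conditioning set.
  P3: blocked at fork node C ∈ conditioning set.
  P4: blocked at fork node C ∈ conditioning set.
{C} contains no descendant of N and blocks every backdoor path.
No other singleton works — e.g. {T} leaves P1 open — so {C} is the unique smallest valid adjustment set.

{C}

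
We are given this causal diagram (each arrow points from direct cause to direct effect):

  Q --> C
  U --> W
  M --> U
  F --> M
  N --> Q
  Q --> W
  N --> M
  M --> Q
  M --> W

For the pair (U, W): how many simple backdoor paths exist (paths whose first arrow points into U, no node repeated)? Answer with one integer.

3

A backdoor path from U to W is any simple undirected path whose first edge points into U (i.e. leaves U via a parent).
Parents of U: {M}.
Enumerating:
  P1: U <- M <- N -> Q -> W
  P2: U <- M -> Q -> W
  P3: U <- M -> W
That exhausts the simple backdoor paths. Count: 3.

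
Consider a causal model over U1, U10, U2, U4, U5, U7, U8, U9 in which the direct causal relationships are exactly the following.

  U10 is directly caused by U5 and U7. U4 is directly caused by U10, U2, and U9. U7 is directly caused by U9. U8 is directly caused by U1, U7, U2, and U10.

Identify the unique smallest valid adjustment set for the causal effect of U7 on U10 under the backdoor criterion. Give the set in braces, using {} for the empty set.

{}

Variables eligible for adjustment (non-descendants of U7, excluding U7 and U10): {U1, U2, U5, U9}.
Backdoor paths from U7 to U10:
  P1: U7 <- U9 -> U4 <- U10
  P2: U7 <- U9 -> U4 <- U2 -> U8 <- U10
Each backdoor path contains an unconditioned collider, so every path is already blocked with the empty conditioning set:
  P1: blocked at collider U4 (neither it nor any descendant is in the conditioning set).
  P2: blocked at collider U4 (neither it nor any descendant is in the conditioning set).
The empty set is therefore the unique smallest valid set.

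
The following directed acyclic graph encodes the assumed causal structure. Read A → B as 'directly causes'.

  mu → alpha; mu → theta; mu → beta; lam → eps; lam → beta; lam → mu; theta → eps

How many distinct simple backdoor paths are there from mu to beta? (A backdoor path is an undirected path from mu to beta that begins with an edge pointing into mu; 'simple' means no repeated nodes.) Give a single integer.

A backdoor path from mu to beta is any simple undirected path whose first edge points into mu (i.e. leaves mu via a parent).
Parents of mu: {lam}.
Enumerating:
  P1: mu <- lam -> beta
That exhausts the simple backdoor paths. Count: 1.

1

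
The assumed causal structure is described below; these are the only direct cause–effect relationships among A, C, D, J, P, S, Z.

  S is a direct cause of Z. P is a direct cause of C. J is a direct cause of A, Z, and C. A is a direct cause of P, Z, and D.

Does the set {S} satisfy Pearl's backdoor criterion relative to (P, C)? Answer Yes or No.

Backdoor paths from P to C (paths whose first edge points into P):
  P1: P <- A <- J -> C
  P2: P <- A -> Z <- J -> C
Condition 1 (no descendant of P in the set): holds — descendants of P are {C}; none are in {S}.
Condition 2 (every backdoor path blocked by {S}):
  P1: open — no interior node is in the conditioning set.
  P2: blocked at collider Z (neither it nor any descendant is in the conditioning set).
{S} does not satisfy the backdoor criterion.

No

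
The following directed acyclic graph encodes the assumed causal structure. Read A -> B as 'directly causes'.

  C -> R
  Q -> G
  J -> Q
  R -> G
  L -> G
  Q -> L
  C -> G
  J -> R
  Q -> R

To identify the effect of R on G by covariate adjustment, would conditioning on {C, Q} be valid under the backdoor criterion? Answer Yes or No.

Yes

Backdoor paths from R to G (paths whose first edge points into R):
  P1: R <- J -> Q -> L -> G
  P2: R <- J -> Q -> G
  P3: R <- Q -> L -> G
  P4: R <- Q -> G
  P5: R <- C -> G
Condition 1 (no descendant of R in the set): holds — descendants of R are {G}; none are in {C, Q}.
Condition 2 (every backdoor path blocked by {C, Q}):
  P1: blocked at chain node Q ∈ conditioning set.
  P2: blocked at chain node Q ∈ conditioning set.
  P3: blocked at fork node Q ∈ conditioning set.
  P4: blocked at fork node Q ∈ conditioning set.
  P5: blocked at fork node C ∈ conditioning set.
{C, Q} satisfies the backdoor criterion.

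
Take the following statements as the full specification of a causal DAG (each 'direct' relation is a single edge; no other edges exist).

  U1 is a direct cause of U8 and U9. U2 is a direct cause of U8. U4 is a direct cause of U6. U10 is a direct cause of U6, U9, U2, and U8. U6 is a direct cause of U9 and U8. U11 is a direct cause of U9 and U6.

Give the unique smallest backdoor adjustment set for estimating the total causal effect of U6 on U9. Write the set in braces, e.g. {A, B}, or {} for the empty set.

{U10, U11}

Variables eligible for adjustment (non-descendants of U6, excluding U6 and U9): {U1, U10, U11, U2, U4}.
Backdoor paths from U6 to U9:
  P1: U6 <- U10 -> U2 -> U8 <- U1 -> U9
  P2: U6 <- U10 -> U9
  P3: U6 <- U10 -> U8 <- U1 -> U9
  P4: U6 <- U11 -> U9
The empty set is not sufficient: P2 (U6 <- U10 -> U9) has no collider blocking it and no conditioned non-collider, so it is open.
Try {U10, U11}:
  P1: blocked at fork node U10 ∈ conditioning set.
  P2: blocked at fork node U10 ∈ conditioning set.
  P3: blocked at fork node U10 ∈ conditioning set.
  P4: blocked at fork node U11 ∈ conditioning set.
{U10, U11} contains no descendant of U6 and blocks every backdoor path.
Every element of {U10, U11} is needed (dropping U10 leaves P2 open; dropping U11 leaves P4 open), so no proper subset is valid.
Among all size-2 subsets of the eligible variables, only {U10, U11} blocks every backdoor path, so it is the unique smallest valid adjustment set.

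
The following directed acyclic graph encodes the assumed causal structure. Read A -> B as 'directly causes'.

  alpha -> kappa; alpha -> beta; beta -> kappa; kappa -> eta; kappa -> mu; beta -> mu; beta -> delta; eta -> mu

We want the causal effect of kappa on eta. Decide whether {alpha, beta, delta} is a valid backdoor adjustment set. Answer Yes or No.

Yes

Backdoor paths from kappa to eta (paths whose first edge points into kappa):
  P1: kappa <- alpha -> beta -> mu <- eta
  P2: kappa <- beta -> mu <- eta
Condition 1 (no descendant of kappa in the set): holds — descendants of kappa are {eta, mu}; none are in {alpha, beta, delta}.
Condition 2 (every backdoor path blocked by {alpha, beta, delta}):
  P1: blocked at fork node alpha ∈ conditioning set.
  P2: blocked at fork node beta ∈ conditioning set.
{alpha, beta, delta} satisfies the backdoor criterion.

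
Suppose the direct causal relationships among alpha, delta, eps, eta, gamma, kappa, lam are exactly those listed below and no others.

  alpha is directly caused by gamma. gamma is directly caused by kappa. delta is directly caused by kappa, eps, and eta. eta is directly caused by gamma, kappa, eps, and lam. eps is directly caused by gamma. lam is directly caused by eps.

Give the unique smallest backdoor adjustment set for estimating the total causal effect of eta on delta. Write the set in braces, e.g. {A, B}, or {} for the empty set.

{eps, kappa}

Variables eligible for adjustment (non-descendants of eta, excluding eta and delta): {alpha, eps, gamma, kappa, lam}.
Backdoor paths from eta to delta:
  P1: eta <- kappa -> gamma -> eps -> delta
  P2: eta <- kappa -> delta
  P3: eta <- gamma <- kappa -> delta
  P4: eta <- gamma -> eps -> delta
  P5: eta <- eps <- gamma <- kappa -> delta
  P6: eta <- eps -> delta
  P7: eta <- lam <- eps <- gamma <- kappa -> delta
  P8: eta <- lam <- eps -> delta
The empty set is not sufficient: P1 (eta <- kappa -> gamma -> eps -> delta) has no collider blocking it and no conditioned non-collider, so it is open.
Try {eps, kappa}:
  P1: blocked at fork node kappa ∈ conditioning set.
  P2: blocked at fork node kappa ∈ conditioning set.
  P3: blocked at fork node kappa ∈ conditioning set.
  P4: blocked at chain node eps ∈ conditioning set.
  P5: blocked at chain node eps ∈ conditioning set.
  P6: blocked at fork node eps ∈ conditioning set.
  P7: blocked at chain node eps ∈ conditioning set.
  P8: blocked at fork node eps ∈ conditioning set.
{eps, kappa} contains no descendant of eta and blocks every backdoor path.
Every element of {eps, kappa} is needed (dropping eps leaves P4 open; dropping kappa leaves P2 open), so no proper subset is valid.
Among all size-2 subsets of the eligible variables, only {eps, kappa} blocks every backdoor path, so it is the unique smallest valid adjustment set.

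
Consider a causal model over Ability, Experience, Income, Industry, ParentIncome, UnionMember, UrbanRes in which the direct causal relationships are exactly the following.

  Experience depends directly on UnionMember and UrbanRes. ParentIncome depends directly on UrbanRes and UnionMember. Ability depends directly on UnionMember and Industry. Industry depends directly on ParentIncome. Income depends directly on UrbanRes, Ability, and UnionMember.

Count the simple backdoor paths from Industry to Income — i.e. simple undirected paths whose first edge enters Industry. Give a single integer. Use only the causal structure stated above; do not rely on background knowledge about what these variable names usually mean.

6

A backdoor path from Industry to Income is any simple undirected path whose first edge points into Industry (i.e. leaves Industry via a parent).
Parents of Industry: {ParentIncome}.
Enumerating:
  P1: Industry <- ParentIncome <- UnionMember -> Ability -> Income
  P2: Industry <- ParentIncome <- UnionMember -> Income
  P3: Industry <- ParentIncome <- UnionMember -> Experience <- UrbanRes -> Income
  P4: Industry <- ParentIncome <- UrbanRes -> Income
  P5: Industry <- ParentIncome <- UrbanRes -> Experience <- UnionMember -> Ability -> Income
  P6: Industry <- ParentIncome <- UrbanRes -> Experience <- UnionMember -> Income
That exhausts the simple backdoor paths. Count: 6.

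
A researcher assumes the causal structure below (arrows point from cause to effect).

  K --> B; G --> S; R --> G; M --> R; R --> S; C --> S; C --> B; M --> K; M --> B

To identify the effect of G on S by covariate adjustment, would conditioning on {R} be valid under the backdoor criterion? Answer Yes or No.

Backdoor paths from G to S (paths whose first edge points into G):
  P1: G <- R <- M -> K -> B <- C -> S
  P2: G <- R <- M -> B <- C -> S
  P3: G <- R -> S
Condition 1 (no descendant of G in the set): holds — descendants of G are {S}; none are in {R}.
Condition 2 (every backdoor path blocked by {R}):
  P1: blocked at chain node R ∈ conditioning set.
  P2: blocked at chain node R ∈ conditioning set.
  P3: blocked at fork node R ∈ conditioning set.
{R} satisfies the backdoor criterion.

Yes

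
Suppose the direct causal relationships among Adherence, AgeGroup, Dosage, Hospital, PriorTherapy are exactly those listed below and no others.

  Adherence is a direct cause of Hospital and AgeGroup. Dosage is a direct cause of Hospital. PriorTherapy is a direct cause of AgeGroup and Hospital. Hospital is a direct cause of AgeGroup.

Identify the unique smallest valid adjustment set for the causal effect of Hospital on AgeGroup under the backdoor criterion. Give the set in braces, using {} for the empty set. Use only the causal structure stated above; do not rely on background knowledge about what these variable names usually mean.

{Adherence, PriorTherapy}

Variables eligible for adjustment (non-descendants of Hospital, excluding Hospital and AgeGroup): {Adherence, Dosage, PriorTherapy}.
Backdoor paths from Hospital to AgeGroup:
  P1: Hospital <- PriorTherapy -> AgeGroup
  P2: Hospital <- Adherence -> AgeGroup
The empty set is not sufficient: P1 (Hospital <- PriorTherapy -> AgeGroup) has no collider blocking it and no conditioned non-collider, so it is open.
Try {Adherence, PriorTherapy}:
  P1: blocked at fork node PriorTherapy ∈ conditioning set.
  P2: blocked at fork node Adherence ∈ conditioning set.
{Adherence, PriorTherapy} contains no descendant of Hospital and blocks every backdoor path.
Every element of {Adherence, PriorTherapy} is needed (dropping Adherence leaves P2 open; dropping PriorTherapy leaves P1 open), so no proper subset is valid.
Among all size-2 subsets of the eligible variables, only {Adherence, PriorTherapy} blocks every backdoor path, so it is the unique smallest valid adjustment set.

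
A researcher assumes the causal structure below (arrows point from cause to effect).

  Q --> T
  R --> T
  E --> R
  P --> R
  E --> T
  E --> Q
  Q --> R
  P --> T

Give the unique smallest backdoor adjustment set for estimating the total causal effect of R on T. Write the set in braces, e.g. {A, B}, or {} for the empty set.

{E, P, Q}

Variables eligible for adjustment (non-descendants of R, excluding R and T): {E, P, Q}.
Backdoor paths from R to T:
  P1: R <- E -> Q -> T
  P2: R <- E -> T
  P3: R <- Q <- E -> T
  P4: R <- Q -> T
  P5: R <- P -> T
The empty set is not sufficient: P1 (R <- E -> Q -> T) has no collider blocking it and no conditioned non-collider, so it is open.
Try {E, P, Q}:
  P1: blocked at fork node E ∈ conditioning set.
  P2: blocked at fork node E ∈ conditioning set.
  P3: blocked at chain node Q ∈ conditioning set.
  P4: blocked at fork node Q ∈ conditioning set.
  P5: blocked at fork node P ∈ conditioning set.
{E, P, Q} contains no descendant of R and blocks every backdoor path.
Every element of {E, P, Q} is needed (dropping E leaves P2 open; dropping P leaves P5 open; dropping Q leaves P4 open), so no proper subset is valid.
Among all size-3 subsets of the eligible variables, only {E, P, Q} blocks every backdoor path, so it is the unique smallest valid adjustment set.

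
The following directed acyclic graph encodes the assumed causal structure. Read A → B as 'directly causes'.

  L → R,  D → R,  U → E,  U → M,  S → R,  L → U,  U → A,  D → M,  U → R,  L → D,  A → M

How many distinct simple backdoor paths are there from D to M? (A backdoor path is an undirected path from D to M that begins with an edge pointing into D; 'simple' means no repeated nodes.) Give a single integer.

4

A backdoor path from D to M is any simple undirected path whose first edge points into D (i.e. leaves D via a parent).
Parents of D: {L}.
Enumerating:
  P1: D <- L -> U -> A -> M
  P2: D <- L -> U -> M
  P3: D <- L -> R <- U -> A -> M
  P4: D <- L -> R <- U -> M
That exhausts the simple backdoor paths. Count: 4.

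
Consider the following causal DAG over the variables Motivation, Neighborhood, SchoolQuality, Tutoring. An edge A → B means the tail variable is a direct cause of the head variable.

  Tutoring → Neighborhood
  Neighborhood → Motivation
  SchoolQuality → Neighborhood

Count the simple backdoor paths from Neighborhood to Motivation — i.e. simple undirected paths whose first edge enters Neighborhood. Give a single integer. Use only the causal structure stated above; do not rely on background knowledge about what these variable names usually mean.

A backdoor path from Neighborhood to Motivation is any simple undirected path whose first edge points into Neighborhood (i.e. leaves Neighborhood via a parent).
Parents of Neighborhood: {SchoolQuality, Tutoring}.
No simple path from any parent of Neighborhood reaches Motivation without revisiting Neighborhood, so there are no backdoor paths.

0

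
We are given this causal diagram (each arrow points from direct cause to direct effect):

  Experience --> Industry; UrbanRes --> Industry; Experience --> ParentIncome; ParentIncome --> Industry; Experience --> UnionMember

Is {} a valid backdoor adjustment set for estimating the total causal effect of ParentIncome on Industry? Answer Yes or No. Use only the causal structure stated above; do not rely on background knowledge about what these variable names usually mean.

No

Backdoor paths from ParentIncome to Industry (paths whose first edge points into ParentIncome):
  P1: ParentIncome <- Experience -> Industry
Condition 1 (no descendant of ParentIncome in the set): holds — descendants of ParentIncome are {Industry}; none are in {}.
Condition 2 (every backdoor path blocked by {}):
  P1: open — no interior node is in the conditioning set.
{} does not satisfy the backdoor criterion.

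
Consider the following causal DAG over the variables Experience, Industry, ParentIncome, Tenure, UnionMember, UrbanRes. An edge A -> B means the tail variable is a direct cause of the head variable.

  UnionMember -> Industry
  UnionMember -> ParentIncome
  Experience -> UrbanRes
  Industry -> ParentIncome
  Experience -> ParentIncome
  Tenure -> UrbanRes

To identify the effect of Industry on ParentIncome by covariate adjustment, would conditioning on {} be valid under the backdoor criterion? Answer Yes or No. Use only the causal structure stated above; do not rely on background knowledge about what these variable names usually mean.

Backdoor paths from Industry to ParentIncome (paths whose first edge points into Industry):
  P1: Industry <- UnionMember -> ParentIncome
Condition 1 (no descendant of Industry in the set): holds — descendants of Industry are {ParentIncome}; none are in {}.
Condition 2 (every backdoor path blocked by {}):
  P1: open — no interior node is in the conditioning set.
{} does not satisfy the backdoor criterion.

No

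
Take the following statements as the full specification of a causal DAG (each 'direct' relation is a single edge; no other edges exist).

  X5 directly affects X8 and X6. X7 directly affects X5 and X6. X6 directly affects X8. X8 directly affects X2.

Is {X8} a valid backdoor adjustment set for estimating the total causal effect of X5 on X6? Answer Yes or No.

Backdoor paths from X5 to X6 (paths whose first edge points into X5):
  P1: X5 <- X7 -> X6
Condition 1 (no descendant of X5 in the set): FAILS — X8 is a descendant of X5.
Condition 2 (every backdoor path blocked by {X8}):
  P1: open — no interior node is in the conditioning set.
{X8} does not satisfy the backdoor criterion.

No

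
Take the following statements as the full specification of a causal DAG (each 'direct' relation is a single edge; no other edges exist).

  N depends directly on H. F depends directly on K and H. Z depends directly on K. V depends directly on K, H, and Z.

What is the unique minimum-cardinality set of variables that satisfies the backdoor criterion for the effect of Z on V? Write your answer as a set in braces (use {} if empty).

Variables eligible for adjustment (non-descendants of Z, excluding Z and V): {F, H, K, N}.
Backdoor paths from Z to V:
  P1: Z <- K -> F <- H -> V
  P2: Z <- K -> V
The empty set is not sufficient: P2 (Z <- K -> V) has no collider blocking it and no conditioned non-collider, so it is open.
Try {K}:
  P1: blocked at fork node K ∈ conditioning set.
  P2: blocked at fork node K ∈ conditioning set.
{K} contains no descendant of Z and blocks every backdoor path.
No other singleton works — e.g. {H} leaves P2 open — so {K} is the unique smallest valid adjustment set.

{K}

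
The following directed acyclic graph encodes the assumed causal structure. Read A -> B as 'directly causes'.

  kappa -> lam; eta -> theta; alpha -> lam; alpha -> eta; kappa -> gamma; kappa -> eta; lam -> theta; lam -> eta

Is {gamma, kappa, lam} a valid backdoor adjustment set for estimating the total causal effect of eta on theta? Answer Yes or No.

Backdoor paths from eta to theta (paths whose first edge points into eta):
  P1: eta <- alpha -> lam -> theta
  P2: eta <- kappa -> lam -> theta
  P3: eta <- lam -> theta
Condition 1 (no descendant of eta in the set): holds — descendants of eta are {theta}; none are in {gamma, kappa, lam}.
Condition 2 (every backdoor path blocked by {gamma, kappa, lam}):
  P1: blocked at chain node lam ∈ conditioning set.
  P2: blocked at fork node kappa ∈ conditioning set.
  P3: blocked at fork node lam ∈ conditioning set.
{gamma, kappa, lam} satisfies the backdoor criterion.

Yes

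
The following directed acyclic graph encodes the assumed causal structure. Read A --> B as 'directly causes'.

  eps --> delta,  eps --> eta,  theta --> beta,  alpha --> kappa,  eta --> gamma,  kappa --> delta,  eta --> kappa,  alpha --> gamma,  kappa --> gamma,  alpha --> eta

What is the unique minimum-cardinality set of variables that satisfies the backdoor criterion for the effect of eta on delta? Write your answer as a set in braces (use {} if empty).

{alpha, eps}

Variables eligible for adjustment (non-descendants of eta, excluding eta and delta): {alpha, beta, eps, theta}.
Backdoor paths from eta to delta:
  P1: eta <- alpha -> kappa -> delta
  P2: eta <- alpha -> gamma <- kappa -> delta
  P3: eta <- eps -> delta
The empty set is not sufficient: P1 (eta <- alpha -> kappa -> delta) has no collider blocking it and no conditioned non-collider, so it is open.
Try {alpha, eps}:
  P1: blocked at fork node alpha ∈ conditioning set.
  P2: blocked at fork node alpha ∈ conditioning set.
  P3: blocked at fork node eps ∈ conditioning set.
{alpha, eps} contains no descendant of eta and blocks every backdoor path.
Every element of {alpha, eps} is needed (dropping alpha leaves P1 open; dropping eps leaves P3 open), so no proper subset is valid.
Among all size-2 subsets of the eligible variables, only {alpha, eps} blocks every backdoor path, so it is the unique smallest valid adjustment set.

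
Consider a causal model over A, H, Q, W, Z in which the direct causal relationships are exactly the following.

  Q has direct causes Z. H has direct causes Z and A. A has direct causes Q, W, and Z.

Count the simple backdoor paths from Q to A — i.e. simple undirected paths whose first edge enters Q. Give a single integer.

A backdoor path from Q to A is any simple undirected path whose first edge points into Q (i.e. leaves Q via a parent).
Parents of Q: {Z}.
Enumerating:
  P1: Q <- Z -> A
  P2: Q <- Z -> H <- A
That exhausts the simple backdoor paths. Count: 2.

2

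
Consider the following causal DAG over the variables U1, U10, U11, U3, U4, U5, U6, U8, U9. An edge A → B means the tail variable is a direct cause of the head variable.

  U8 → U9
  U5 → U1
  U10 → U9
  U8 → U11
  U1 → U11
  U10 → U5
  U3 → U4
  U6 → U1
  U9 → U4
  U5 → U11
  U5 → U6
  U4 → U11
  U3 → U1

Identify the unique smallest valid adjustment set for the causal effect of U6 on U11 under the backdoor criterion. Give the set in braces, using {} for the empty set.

Variables eligible for adjustment (non-descendants of U6, excluding U6 and U11): {U10, U3, U4, U5, U8, U9}.
Backdoor paths from U6 to U11:
  P1: U6 <- U5 <- U10 -> U9 <- U8 -> U11
  P2: U6 <- U5 <- U10 -> U9 -> U4 <- U3 -> U1 -> U11
  P3: U6 <- U5 <- U10 -> U9 -> U4 -> U11
  P4: U6 <- U5 -> U1 <- U3 -> U4 <- U9 <- U8 -> U11
  P5: U6 <- U5 -> U1 <- U3 -> U4 -> U11
  P6: U6 <- U5 -> U1 -> U11
  P7: U6 <- U5 -> U11
The empty set is not sufficient: P3 (U6 <- U5 <- U10 -> U9 -> U4 -> U11) has no collider blocking it and no conditioned non-collider, so it is open.
Try {U5}:
  P1: blocked at chain node U5 ∈ conditioning set.
  P2: blocked at chain node U5 ∈ conditioning set.
  P3: blocked at chain node U5 ∈ conditioning set.
  P4: blocked at fork node U5 ∈ conditioning set.
  P5: blocked at fork node U5 ∈ conditioning set.
  P6: blocked at fork node U5 ∈ conditioning set.
  P7: blocked at fork node U5 ∈ conditioning set.
{U5} contains no descendant of U6 and blocks every backdoor path.
No other singleton works — e.g. {U10} leaves P6 open — so {U5} is the unique smallest valid adjustment set.

{U5}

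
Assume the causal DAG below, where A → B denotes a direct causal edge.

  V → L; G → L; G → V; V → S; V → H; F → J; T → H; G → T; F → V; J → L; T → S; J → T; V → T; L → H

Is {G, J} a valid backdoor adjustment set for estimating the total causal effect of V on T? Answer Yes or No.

Yes

Backdoor paths from V to T (paths whose first edge points into V):
  P1: V <- F -> J -> T
  P2: V <- F -> J -> L <- G -> T
  P3: V <- F -> J -> L -> H <- T
  P4: V <- G -> T
  P5: V <- G -> L <- J -> T
  P6: V <- G -> L -> H <- T
Condition 1 (no descendant of V in the set): holds — descendants of V are {H, L, S, T}; none are in {G, J}.
Condition 2 (every backdoor path blocked by {G, J}):
  P1: blocked at chain node J ∈ conditioning set.
  P2: blocked at chain node J ∈ conditioning set.
  P3: blocked at chain node J ∈ conditioning set.
  P4: blocked at fork node G ∈ conditioning set.
  P5: blocked at fork node G ∈ conditioning set.
  P6: blocked at fork node G ∈ conditioning set.
{G, J} satisfies the backdoor criterion.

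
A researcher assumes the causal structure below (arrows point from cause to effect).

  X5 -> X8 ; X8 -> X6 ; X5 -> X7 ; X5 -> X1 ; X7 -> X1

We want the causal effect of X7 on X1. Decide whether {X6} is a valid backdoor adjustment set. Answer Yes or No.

Backdoor paths from X7 to X1 (paths whose first edge points into X7):
  P1: X7 <- X5 -> X1
Condition 1 (no descendant of X7 in the set): holds — descendants of X7 are {X1}; none are in {X6}.
Condition 2 (every backdoor path blocked by {X6}):
  P1: open — no interior node is in the conditioning set.
{X6} does not satisfy the backdoor criterion.

No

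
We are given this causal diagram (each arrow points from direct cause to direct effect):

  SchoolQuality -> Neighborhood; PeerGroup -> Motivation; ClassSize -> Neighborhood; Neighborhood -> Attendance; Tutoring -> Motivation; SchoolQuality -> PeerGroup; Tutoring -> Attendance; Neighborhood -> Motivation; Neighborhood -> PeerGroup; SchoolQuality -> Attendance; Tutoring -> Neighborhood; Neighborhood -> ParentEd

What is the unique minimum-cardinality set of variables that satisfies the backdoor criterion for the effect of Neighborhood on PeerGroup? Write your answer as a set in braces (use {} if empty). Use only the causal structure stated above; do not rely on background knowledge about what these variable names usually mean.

Variables eligible for adjustment (non-descendants of Neighborhood, excluding Neighborhood and PeerGroup): {ClassSize, SchoolQuality, Tutoring}.
Backdoor paths from Neighborhood to PeerGroup:
  P1: Neighborhood <- SchoolQuality -> Attendance <- Tutoring -> Motivation <- PeerGroup
  P2: Neighborhood <- SchoolQuality -> PeerGroup
  P3: Neighborhood <- Tutoring -> Attendance <- SchoolQuality -> PeerGroup
  P4: Neighborhood <- Tutoring -> Motivation <- PeerGroup
The empty set is not sufficient: P2 (Neighborhood <- SchoolQuality -> PeerGroup) has no collider blocking it and no conditioned non-collider, so it is open.
Try {SchoolQuality}:
  P1: blocked at fork node SchoolQuality ∈ conditioning set.
  P2: blocked at fork node SchoolQuality ∈ conditioning set.
  P3: blocked at collider Attendance (neither it nor any descendant is in the conditioning set).
  P4: blocked at collider Motivation (neither it nor any descendant is in the conditioning set).
{SchoolQuality} contains no descendant of Neighborhood and blocks every backdoor path.
No other singleton works — e.g. {Tutoring} leaves P2 open — so {SchoolQuality} is the unique smallest valid adjustment set.

{SchoolQuality}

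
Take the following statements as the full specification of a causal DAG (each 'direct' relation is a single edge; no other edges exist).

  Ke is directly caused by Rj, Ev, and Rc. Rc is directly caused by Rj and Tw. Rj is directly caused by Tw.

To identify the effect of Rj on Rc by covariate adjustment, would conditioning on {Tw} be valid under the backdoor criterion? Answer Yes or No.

Yes

Backdoor paths from Rj to Rc (paths whose first edge points into Rj):
  P1: Rj <- Tw -> Rc
Condition 1 (no descendant of Rj in the set): holds — descendants of Rj are {Ke, Rc}; none are in {Tw}.
Condition 2 (every backdoor path blocked by {Tw}):
  P1: blocked at fork node Tw ∈ conditioning set.
{Tw} satisfies the backdoor criterion.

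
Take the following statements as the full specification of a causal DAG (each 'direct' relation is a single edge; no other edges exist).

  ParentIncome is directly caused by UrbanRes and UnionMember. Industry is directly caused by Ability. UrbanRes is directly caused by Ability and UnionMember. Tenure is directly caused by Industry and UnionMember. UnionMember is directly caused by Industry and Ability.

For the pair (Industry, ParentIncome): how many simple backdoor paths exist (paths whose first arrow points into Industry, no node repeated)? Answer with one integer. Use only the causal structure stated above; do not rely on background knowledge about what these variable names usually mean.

4

A backdoor path from Industry to ParentIncome is any simple undirected path whose first edge points into Industry (i.e. leaves Industry via a parent).
Parents of Industry: {Ability}.
Enumerating:
  P1: Industry <- Ability -> UnionMember -> UrbanRes -> ParentIncome
  P2: Industry <- Ability -> UnionMember -> ParentIncome
  P3: Industry <- Ability -> UrbanRes <- UnionMember -> ParentIncome
  P4: Industry <- Ability -> UrbanRes -> ParentIncome
That exhausts the simple backdoor paths. Count: 4.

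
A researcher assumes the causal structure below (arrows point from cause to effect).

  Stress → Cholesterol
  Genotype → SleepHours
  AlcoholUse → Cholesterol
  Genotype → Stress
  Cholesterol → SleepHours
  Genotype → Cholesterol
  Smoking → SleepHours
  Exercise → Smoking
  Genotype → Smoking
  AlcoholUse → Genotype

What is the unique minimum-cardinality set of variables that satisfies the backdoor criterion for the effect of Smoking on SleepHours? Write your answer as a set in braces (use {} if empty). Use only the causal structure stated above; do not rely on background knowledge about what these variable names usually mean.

{Genotype}

Variables eligible for adjustment (non-descendants of Smoking, excluding Smoking and SleepHours): {AlcoholUse, Cholesterol, Exercise, Genotype, Stress}.
Backdoor paths from Smoking to SleepHours:
  P1: Smoking <- Genotype <- AlcoholUse -> Cholesterol -> SleepHours
  P2: Smoking <- Genotype -> Stress -> Cholesterol -> SleepHours
  P3: Smoking <- Genotype -> Cholesterol -> SleepHours
  P4: Smoking <- Genotype -> SleepHours
The empty set is not sufficient: P1 (Smoking <- Genotype <- AlcoholUse -> Cholesterol -> SleepHours) has no collider blocking it and no conditioned non-collider, so it is open.
Try {Genotype}:
  P1: blocked at chain node Genotype ∈ conditioning set.
  P2: blocked at fork node Genotype ∈ conditioning set.
  P3: blocked at fork node Genotype ∈ conditioning set.
  P4: blocked at fork node Genotype ∈ conditioning set.
{Genotype} contains no descendant of Smoking and blocks every backdoor path.
No other singleton works — e.g. {Exercise} leaves P1 open — so {Genotype} is the unique smallest valid adjustment set.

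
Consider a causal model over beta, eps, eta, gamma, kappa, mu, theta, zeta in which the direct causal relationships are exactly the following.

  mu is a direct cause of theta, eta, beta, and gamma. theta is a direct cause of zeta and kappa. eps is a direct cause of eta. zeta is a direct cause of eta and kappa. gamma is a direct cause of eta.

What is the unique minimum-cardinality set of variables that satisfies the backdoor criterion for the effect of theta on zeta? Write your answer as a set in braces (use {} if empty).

{}

Variables eligible for adjustment (non-descendants of theta, excluding theta and zeta): {beta, eps, gamma, mu}.
Backdoor paths from theta to zeta:
  P1: theta <- mu -> gamma -> eta <- zeta
  P2: theta <- mu -> eta <- zeta
Each backdoor path contains an unconditioned collider, so every path is already blocked with the empty conditioning set:
  P1: blocked at collider eta (neither it nor any descendant is in the conditioning set).
  P2: blocked at collider eta (neither it nor any descendant is in the conditioning set).
The empty set is therefore the unique smallest valid set.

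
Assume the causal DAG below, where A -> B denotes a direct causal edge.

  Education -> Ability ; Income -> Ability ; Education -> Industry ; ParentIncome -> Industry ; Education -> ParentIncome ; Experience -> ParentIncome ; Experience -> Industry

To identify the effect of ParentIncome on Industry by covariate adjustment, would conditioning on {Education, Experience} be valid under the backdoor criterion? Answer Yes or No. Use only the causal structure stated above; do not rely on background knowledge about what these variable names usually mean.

Yes

Backdoor paths from ParentIncome to Industry (paths whose first edge points into ParentIncome):
  P1: ParentIncome <- Experience -> Industry
  P2: ParentIncome <- Education -> Industry
Condition 1 (no descendant of ParentIncome in the set): holds — descendants of ParentIncome are {Industry}; none are in {Education, Experience}.
Condition 2 (every backdoor path blocked by {Education, Experience}):
  P1: blocked at fork node Experience ∈ conditioning set.
  P2: blocked at fork node Education ∈ conditioning set.
{Education, Experience} satisfies the backdoor criterion.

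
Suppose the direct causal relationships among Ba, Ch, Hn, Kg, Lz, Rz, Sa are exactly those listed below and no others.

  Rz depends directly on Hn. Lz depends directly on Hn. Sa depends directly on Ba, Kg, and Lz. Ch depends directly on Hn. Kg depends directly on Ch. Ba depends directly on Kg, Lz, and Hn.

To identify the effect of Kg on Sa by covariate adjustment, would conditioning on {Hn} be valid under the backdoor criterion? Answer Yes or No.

Backdoor paths from Kg to Sa (paths whose first edge points into Kg):
  P1: Kg <- Ch <- Hn -> Lz -> Ba -> Sa
  P2: Kg <- Ch <- Hn -> Lz -> Sa
  P3: Kg <- Ch <- Hn -> Ba <- Lz -> Sa
  P4: Kg <- Ch <- Hn -> Ba -> Sa
Condition 1 (no descendant of Kg in the set): holds — descendants of Kg are {Ba, Sa}; none are in {Hn}.
Condition 2 (every backdoor path blocked by {Hn}):
  P1: blocked at fork node Hn ∈ conditioning set.
  P2: blocked at fork node Hn ∈ conditioning set.
  P3: blocked at fork node Hn ∈ conditioning set.
  P4: blocked at fork node Hn ∈ conditioning set.
{Hn} satisfies the backdoor criterion.

Yes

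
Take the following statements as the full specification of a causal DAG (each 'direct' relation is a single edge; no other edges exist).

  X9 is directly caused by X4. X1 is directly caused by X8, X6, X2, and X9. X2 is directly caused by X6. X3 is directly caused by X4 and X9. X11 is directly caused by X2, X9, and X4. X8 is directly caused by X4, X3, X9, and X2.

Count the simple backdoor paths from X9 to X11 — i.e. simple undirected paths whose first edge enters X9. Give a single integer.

7

A backdoor path from X9 to X11 is any simple undirected path whose first edge points into X9 (i.e. leaves X9 via a parent).
Parents of X9: {X4}.
Enumerating:
  P1: X9 <- X4 -> X3 -> X8 <- X2 -> X11
  P2: X9 <- X4 -> X3 -> X8 -> X1 <- X6 -> X2 -> X11
  P3: X9 <- X4 -> X3 -> X8 -> X1 <- X2 -> X11
  P4: X9 <- X4 -> X11
  P5: X9 <- X4 -> X8 <- X2 -> X11
  P6: X9 <- X4 -> X8 -> X1 <- X6 -> X2 -> X11
  P7: X9 <- X4 -> X8 -> X1 <- X2 -> X11
That exhausts the simple backdoor paths. Count: 7.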